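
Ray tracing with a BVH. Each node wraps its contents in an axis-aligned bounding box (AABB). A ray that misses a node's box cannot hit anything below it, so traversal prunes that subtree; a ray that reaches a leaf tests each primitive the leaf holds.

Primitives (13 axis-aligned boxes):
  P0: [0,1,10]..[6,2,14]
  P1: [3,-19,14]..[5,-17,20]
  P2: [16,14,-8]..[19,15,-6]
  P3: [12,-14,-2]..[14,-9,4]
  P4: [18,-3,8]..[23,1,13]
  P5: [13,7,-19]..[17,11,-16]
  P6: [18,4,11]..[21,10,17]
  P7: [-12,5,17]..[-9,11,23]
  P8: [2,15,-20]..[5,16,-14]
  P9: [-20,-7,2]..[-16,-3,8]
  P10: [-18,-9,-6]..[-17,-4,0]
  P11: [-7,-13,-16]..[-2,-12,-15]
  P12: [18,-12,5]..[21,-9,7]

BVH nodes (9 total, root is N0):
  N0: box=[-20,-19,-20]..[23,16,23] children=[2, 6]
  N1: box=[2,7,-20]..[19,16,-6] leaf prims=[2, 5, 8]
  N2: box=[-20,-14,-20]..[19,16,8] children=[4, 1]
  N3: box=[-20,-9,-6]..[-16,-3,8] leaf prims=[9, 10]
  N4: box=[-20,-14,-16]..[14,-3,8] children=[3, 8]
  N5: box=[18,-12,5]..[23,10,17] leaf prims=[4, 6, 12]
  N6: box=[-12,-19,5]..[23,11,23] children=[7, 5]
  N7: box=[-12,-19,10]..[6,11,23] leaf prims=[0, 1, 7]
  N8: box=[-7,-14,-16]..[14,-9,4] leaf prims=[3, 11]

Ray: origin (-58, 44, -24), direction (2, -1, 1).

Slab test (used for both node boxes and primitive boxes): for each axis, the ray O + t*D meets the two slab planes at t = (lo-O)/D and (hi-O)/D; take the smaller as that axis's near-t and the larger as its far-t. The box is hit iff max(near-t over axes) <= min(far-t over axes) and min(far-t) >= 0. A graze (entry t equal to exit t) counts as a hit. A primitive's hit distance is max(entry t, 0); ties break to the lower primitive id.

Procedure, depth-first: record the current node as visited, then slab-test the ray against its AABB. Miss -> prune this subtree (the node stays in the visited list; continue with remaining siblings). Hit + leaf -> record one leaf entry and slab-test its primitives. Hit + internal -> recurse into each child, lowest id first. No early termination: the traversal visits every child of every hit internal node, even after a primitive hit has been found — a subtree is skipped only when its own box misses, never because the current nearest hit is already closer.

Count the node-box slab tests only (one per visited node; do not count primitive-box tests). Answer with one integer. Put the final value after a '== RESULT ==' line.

Trace the traversal:
N0 x:[19,81/2] y:[28,63] z:[4,47] -> hit [28,81/2], descend [2, 6]
  N2 x:[19,77/2] y:[28,58] z:[4,32] -> hit [28,32], descend [1, 4]
    N1 x:[30,77/2] y:[28,37] z:[4,18] -> miss, prune
    N4 x:[19,36] y:[47,58] z:[8,32] -> miss, prune
  N6 x:[23,81/2] y:[33,63] z:[29,47] -> hit [33,81/2], descend [5, 7]
    N5 x:[38,81/2] y:[34,56] z:[29,41] -> hit [38,81/2] leaf, test {P4(miss), P6@t=38, P12(miss)}
    N7 x:[23,32] y:[33,63] z:[34,47] -> miss, prune

7 AABB tests over nodes [0, 2, 1, 4, 6, 5, 7]; 1 leaf entered; closest P6.

== RESULT ==
7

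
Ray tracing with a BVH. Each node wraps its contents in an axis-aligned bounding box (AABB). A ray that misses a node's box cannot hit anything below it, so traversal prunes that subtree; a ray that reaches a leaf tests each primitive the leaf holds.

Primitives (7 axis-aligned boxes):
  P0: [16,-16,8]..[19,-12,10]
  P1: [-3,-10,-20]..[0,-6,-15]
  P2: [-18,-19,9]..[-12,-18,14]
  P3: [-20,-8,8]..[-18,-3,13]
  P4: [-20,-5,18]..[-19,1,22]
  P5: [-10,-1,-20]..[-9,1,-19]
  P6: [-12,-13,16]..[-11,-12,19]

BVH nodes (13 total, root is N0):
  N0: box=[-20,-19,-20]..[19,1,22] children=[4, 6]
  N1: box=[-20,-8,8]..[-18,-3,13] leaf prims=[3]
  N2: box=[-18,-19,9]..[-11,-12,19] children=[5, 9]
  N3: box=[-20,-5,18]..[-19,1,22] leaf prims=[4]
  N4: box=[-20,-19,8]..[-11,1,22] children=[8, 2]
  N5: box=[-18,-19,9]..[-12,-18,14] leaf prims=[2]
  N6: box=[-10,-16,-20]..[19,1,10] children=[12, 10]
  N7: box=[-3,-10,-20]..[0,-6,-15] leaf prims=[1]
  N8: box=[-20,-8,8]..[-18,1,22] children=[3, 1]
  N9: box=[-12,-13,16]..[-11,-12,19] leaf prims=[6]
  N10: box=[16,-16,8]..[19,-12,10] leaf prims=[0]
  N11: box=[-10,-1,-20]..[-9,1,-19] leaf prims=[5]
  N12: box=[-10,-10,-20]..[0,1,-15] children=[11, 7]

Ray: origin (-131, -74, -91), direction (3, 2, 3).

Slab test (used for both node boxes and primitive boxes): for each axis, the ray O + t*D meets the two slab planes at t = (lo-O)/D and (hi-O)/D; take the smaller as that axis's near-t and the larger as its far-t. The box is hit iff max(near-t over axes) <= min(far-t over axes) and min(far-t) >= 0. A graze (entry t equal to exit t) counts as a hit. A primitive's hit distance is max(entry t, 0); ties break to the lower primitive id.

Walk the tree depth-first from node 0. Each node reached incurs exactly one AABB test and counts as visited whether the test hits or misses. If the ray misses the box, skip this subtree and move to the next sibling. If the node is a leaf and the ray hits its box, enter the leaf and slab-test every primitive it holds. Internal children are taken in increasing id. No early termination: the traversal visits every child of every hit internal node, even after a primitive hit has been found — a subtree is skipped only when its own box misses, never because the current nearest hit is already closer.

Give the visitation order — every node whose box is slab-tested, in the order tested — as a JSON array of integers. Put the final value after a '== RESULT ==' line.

Traverse from the root:
N0 x:[37,50] y:[55/2,75/2] z:[71/3,113/3] -> hit [37,75/2], descend [4, 6]
  N4 x:[37,40] y:[55/2,75/2] z:[33,113/3] -> hit [37,75/2], descend [2, 8]
    N2 x:[113/3,40] y:[55/2,31] z:[100/3,110/3] -> miss, prune
    N8 x:[37,113/3] y:[33,75/2] z:[33,113/3] -> hit [37,75/2], descend [1, 3]
      N1 x:[37,113/3] y:[33,71/2] z:[33,104/3] -> miss, prune
      N3 x:[37,112/3] y:[69/2,75/2] z:[109/3,113/3] -> hit [37,112/3] leaf, test {P4@t=37}
  N6 x:[121/3,50] y:[29,75/2] z:[71/3,101/3] -> miss, prune

Visited [0, 4, 2, 8, 1, 3, 6]. Tests: 7 box, 1 leaf. Nearest: P4.

== RESULT ==
[0, 4, 2, 8, 1, 3, 6]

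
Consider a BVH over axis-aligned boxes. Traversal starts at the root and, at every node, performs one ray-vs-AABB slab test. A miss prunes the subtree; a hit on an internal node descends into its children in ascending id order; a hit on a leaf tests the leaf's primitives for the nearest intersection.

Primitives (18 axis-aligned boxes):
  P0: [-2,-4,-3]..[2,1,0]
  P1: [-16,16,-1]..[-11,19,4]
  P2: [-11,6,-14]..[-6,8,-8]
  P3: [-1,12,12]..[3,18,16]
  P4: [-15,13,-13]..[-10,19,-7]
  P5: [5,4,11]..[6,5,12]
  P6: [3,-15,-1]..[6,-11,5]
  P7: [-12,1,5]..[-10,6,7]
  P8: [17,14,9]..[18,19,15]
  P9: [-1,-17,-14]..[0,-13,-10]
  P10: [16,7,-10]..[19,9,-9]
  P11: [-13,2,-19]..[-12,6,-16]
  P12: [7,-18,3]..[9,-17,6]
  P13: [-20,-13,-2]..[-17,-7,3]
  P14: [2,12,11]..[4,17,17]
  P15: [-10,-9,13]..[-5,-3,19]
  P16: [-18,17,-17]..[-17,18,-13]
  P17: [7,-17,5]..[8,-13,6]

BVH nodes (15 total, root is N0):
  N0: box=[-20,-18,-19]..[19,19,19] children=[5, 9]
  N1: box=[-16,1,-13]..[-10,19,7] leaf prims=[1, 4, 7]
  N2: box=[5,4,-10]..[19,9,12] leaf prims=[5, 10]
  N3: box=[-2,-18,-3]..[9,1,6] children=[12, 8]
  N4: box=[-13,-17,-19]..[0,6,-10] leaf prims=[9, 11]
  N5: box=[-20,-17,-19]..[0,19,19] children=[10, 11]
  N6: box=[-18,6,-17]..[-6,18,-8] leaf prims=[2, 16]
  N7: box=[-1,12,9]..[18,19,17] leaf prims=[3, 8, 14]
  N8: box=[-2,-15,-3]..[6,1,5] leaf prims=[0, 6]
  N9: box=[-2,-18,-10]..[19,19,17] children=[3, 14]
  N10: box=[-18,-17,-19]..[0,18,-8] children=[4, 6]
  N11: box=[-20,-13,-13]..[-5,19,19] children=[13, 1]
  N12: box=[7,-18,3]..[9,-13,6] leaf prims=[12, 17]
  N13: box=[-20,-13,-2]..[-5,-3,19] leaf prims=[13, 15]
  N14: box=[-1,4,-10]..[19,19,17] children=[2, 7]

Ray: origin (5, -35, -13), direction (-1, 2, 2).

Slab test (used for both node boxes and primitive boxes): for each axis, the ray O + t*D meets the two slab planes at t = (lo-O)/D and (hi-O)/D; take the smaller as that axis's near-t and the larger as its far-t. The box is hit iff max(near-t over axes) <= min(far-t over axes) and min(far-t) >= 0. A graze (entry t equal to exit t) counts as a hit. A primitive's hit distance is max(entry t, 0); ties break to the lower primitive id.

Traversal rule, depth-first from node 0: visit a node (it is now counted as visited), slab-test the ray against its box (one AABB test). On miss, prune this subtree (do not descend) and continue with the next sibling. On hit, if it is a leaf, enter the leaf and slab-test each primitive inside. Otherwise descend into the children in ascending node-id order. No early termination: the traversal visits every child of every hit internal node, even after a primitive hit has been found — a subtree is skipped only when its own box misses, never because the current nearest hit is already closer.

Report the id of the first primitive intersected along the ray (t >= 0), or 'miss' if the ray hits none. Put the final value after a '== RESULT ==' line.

Traverse from the root:
N0 x:[-14,25] y:[17/2,27] z:[-3,16] -> hit [17/2,16], descend [5, 9]
  N5 x:[5,25] y:[9,27] z:[-3,16] -> hit [9,16], descend [10, 11]
    N10 x:[5,23] y:[9,53/2] z:[-3,5/2] -> miss, prune
    N11 x:[10,25] y:[11,27] z:[0,16] -> hit [11,16], descend [1, 13]
      N1 x:[15,21] y:[18,27] z:[0,10] -> miss, prune
      N13 x:[10,25] y:[11,16] z:[11/2,16] -> hit [11,16] leaf, test {P13(miss), P15@t=13}
  N9 x:[-14,7] y:[17/2,27] z:[3/2,15] -> miss, prune

order=[0, 5, 10, 11, 1, 13, 9]  |boxes|=7  |leaves|=1  hit=P15

== RESULT ==
15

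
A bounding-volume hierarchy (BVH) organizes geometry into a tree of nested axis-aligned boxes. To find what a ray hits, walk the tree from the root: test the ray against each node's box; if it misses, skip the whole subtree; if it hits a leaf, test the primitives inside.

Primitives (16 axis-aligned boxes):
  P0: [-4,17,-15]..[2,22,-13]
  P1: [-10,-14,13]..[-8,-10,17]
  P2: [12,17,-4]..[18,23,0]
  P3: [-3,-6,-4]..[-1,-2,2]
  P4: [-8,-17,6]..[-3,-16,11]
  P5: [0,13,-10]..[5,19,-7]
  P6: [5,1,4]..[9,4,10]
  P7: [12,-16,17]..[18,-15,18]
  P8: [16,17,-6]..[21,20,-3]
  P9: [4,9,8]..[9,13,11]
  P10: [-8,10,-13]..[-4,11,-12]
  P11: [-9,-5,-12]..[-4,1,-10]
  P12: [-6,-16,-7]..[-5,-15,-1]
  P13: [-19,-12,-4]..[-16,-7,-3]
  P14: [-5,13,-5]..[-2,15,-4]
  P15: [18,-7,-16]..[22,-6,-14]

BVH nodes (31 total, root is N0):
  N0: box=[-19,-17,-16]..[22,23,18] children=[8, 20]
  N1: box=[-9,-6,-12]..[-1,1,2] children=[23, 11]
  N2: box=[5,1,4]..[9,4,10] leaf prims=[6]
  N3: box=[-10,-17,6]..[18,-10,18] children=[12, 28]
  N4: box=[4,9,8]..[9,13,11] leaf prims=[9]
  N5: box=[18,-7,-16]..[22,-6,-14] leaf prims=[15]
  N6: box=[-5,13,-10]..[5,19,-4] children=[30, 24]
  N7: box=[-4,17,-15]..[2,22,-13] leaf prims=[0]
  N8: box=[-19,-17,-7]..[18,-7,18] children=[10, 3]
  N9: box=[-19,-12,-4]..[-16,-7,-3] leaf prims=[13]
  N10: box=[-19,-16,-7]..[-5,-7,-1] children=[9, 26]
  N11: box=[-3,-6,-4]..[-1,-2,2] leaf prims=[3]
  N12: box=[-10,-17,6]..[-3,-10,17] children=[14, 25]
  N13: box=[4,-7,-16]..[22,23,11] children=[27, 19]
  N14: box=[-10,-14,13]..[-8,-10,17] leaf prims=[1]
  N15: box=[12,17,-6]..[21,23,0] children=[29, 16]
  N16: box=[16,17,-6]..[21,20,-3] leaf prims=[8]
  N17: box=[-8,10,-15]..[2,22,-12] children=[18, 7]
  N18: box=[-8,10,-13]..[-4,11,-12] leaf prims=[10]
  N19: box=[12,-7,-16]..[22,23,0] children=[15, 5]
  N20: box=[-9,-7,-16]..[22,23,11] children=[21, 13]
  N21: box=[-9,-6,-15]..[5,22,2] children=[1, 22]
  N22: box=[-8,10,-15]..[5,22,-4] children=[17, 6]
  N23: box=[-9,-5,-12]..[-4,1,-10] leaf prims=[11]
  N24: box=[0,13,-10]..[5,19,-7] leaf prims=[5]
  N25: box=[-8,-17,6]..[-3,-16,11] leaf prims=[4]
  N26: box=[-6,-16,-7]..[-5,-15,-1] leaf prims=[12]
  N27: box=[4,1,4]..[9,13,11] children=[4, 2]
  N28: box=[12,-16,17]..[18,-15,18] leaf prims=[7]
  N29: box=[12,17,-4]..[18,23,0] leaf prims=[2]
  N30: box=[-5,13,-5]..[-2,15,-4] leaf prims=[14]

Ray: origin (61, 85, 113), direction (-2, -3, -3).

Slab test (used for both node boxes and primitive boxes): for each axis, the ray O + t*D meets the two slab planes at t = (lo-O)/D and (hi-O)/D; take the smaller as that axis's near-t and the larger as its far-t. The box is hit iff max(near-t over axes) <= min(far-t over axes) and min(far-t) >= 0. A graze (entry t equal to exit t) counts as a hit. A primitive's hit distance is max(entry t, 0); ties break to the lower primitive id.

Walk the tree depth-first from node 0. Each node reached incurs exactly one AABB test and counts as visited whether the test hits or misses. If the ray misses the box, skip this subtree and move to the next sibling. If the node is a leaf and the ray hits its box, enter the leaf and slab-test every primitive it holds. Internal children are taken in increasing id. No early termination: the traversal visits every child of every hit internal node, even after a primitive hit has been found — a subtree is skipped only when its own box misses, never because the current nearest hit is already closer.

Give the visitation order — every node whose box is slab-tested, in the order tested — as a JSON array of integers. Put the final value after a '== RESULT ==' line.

Walk:
N0 x:[39/2,40] y:[62/3,34] z:[95/3,43] -> hit [95/3,34], descend [8, 20]
  N8 x:[43/2,40] y:[92/3,34] z:[95/3,40] -> hit [95/3,34], descend [3, 10]
    N3 x:[43/2,71/2] y:[95/3,34] z:[95/3,107/3] -> hit [95/3,34], descend [12, 28]
      N12 x:[32,71/2] y:[95/3,34] z:[32,107/3] -> hit [32,34], descend [14, 25]
        N14 x:[69/2,71/2] y:[95/3,33] z:[32,100/3] -> miss, prune
        N25 x:[32,69/2] y:[101/3,34] z:[34,107/3] -> hit [34,34] leaf, test {P4@t=34}
      N28 x:[43/2,49/2] y:[100/3,101/3] z:[95/3,32] -> miss, prune
    N10 x:[33,40] y:[92/3,101/3] z:[38,40] -> miss, prune
  N20 x:[39/2,35] y:[62/3,92/3] z:[34,43] -> miss, prune

order=[0, 8, 3, 12, 14, 25, 28, 10, 20]  |boxes|=9  |leaves|=1  hit=P4

== RESULT ==
[0, 8, 3, 12, 14, 25, 28, 10, 20]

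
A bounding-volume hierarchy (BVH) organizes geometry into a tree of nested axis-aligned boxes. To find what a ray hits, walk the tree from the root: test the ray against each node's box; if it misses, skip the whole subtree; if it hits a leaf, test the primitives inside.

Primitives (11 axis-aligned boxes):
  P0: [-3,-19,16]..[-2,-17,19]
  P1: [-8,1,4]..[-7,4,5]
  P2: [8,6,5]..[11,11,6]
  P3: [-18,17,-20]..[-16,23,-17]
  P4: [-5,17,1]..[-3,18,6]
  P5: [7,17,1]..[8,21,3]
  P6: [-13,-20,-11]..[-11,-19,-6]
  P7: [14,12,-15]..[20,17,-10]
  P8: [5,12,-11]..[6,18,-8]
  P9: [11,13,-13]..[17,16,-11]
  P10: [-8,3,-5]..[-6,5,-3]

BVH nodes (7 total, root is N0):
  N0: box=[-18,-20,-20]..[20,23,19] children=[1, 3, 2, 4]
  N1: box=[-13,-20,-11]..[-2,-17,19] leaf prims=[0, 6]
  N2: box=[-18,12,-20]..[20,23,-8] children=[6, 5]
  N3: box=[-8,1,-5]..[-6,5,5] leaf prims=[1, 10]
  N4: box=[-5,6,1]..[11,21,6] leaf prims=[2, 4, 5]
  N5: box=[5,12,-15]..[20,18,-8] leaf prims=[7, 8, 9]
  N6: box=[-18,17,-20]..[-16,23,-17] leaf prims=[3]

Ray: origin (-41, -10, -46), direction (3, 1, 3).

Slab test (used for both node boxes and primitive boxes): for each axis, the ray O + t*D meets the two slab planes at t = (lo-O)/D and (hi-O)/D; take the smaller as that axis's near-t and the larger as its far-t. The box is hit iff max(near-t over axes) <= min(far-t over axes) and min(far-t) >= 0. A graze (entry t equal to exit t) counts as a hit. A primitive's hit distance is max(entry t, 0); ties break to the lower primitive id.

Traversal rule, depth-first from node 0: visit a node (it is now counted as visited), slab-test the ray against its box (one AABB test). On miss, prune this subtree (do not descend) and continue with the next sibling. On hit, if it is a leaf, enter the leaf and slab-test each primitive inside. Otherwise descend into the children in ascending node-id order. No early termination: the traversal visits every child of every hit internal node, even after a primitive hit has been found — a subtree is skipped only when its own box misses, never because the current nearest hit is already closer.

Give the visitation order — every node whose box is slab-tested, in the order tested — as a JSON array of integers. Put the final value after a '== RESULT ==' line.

Traverse from the root:
N0 x:[23/3,61/3] y:[-10,33] z:[26/3,65/3] -> hit [26/3,61/3], descend [1, 2, 3, 4]
  N1 x:[28/3,13] y:[-10,-7] z:[35/3,65/3] -> miss, prune
  N2 x:[23/3,61/3] y:[22,33] z:[26/3,38/3] -> miss, prune
  N3 x:[11,35/3] y:[11,15] z:[41/3,17] -> miss, prune
  N4 x:[12,52/3] y:[16,31] z:[47/3,52/3] -> hit [16,52/3] leaf, test {P2@t=17, P4(miss), P5(miss)}

5 AABB tests over nodes [0, 1, 2, 3, 4]; 1 leaf entered; closest P2.

== RESULT ==
[0, 1, 2, 3, 4]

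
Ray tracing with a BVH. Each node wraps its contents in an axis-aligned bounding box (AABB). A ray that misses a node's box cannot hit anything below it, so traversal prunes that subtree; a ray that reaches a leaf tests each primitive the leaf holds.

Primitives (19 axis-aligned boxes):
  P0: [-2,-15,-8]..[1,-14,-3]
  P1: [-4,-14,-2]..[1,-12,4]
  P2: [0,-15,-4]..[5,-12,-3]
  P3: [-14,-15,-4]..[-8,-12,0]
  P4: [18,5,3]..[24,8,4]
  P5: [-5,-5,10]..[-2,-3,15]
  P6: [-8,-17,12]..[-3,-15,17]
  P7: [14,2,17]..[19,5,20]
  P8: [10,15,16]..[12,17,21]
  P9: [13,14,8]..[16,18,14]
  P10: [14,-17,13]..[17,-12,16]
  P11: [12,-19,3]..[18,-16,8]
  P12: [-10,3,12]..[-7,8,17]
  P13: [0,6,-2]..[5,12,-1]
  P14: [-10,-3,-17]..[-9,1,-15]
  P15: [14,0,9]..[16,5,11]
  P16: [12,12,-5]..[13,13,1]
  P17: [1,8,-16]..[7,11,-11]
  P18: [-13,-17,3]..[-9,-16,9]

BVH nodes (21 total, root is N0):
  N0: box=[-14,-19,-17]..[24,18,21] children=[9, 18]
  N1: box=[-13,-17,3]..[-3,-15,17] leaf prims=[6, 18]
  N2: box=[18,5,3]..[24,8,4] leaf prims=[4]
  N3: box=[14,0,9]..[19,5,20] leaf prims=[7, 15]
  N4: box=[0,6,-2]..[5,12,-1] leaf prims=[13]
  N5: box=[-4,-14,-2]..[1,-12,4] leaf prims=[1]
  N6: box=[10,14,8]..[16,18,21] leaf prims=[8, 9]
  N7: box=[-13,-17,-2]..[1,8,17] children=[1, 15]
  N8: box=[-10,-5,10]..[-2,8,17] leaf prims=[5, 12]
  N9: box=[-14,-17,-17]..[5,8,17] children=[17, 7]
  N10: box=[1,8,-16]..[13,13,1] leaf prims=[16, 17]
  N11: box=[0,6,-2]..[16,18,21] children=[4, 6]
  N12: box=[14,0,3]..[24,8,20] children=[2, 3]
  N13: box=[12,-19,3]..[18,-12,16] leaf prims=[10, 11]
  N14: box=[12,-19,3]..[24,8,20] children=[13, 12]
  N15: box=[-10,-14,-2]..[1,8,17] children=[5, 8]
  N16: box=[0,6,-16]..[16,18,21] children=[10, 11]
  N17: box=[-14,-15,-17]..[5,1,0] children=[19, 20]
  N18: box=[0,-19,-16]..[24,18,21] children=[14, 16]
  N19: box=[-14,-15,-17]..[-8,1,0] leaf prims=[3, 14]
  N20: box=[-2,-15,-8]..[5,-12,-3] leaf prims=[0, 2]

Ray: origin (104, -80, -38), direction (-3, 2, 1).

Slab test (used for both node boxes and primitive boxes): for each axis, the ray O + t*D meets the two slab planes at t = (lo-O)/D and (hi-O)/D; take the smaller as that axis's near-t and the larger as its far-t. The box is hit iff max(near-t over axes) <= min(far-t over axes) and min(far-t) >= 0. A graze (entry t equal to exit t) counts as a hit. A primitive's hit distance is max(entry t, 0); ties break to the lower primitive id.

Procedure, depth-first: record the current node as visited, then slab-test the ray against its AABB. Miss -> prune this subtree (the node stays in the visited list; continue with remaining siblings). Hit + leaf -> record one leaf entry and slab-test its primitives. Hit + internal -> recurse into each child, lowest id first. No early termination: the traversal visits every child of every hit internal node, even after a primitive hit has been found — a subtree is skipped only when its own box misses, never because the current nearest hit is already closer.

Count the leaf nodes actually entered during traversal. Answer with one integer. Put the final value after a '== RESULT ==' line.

Trace the traversal:
N0 x:[80/3,118/3] y:[61/2,49] z:[21,59] -> hit [61/2,118/3], descend [9, 18]
  N9 x:[33,118/3] y:[63/2,44] z:[21,55] -> hit [33,118/3], descend [7, 17]
    N7 x:[103/3,39] y:[63/2,44] z:[36,55] -> hit [36,39], descend [1, 15]
      N1 x:[107/3,39] y:[63/2,65/2] z:[41,55] -> miss, prune
      N15 x:[103/3,38] y:[33,44] z:[36,55] -> hit [36,38], descend [5, 8]
        N5 x:[103/3,36] y:[33,34] z:[36,42] -> miss, prune
        N8 x:[106/3,38] y:[75/2,44] z:[48,55] -> miss, prune
    N17 x:[33,118/3] y:[65/2,81/2] z:[21,38] -> hit [33,38], descend [19, 20]
      N19 x:[112/3,118/3] y:[65/2,81/2] z:[21,38] -> hit [112/3,38] leaf, test {P3(miss), P14(miss)}
      N20 x:[33,106/3] y:[65/2,34] z:[30,35] -> hit [33,34] leaf, test {P0(miss), P2@t=34}
  N18 x:[80/3,104/3] y:[61/2,49] z:[22,59] -> hit [61/2,104/3], descend [14, 16]
    N14 x:[80/3,92/3] y:[61/2,44] z:[41,58] -> miss, prune
    N16 x:[88/3,104/3] y:[43,49] z:[22,59] -> miss, prune

Visited [0, 9, 7, 1, 15, 5, 8, 17, 19, 20, 18, 14, 16]. Tests: 13 box, 2 leaf. Nearest: P2.

== RESULT ==
2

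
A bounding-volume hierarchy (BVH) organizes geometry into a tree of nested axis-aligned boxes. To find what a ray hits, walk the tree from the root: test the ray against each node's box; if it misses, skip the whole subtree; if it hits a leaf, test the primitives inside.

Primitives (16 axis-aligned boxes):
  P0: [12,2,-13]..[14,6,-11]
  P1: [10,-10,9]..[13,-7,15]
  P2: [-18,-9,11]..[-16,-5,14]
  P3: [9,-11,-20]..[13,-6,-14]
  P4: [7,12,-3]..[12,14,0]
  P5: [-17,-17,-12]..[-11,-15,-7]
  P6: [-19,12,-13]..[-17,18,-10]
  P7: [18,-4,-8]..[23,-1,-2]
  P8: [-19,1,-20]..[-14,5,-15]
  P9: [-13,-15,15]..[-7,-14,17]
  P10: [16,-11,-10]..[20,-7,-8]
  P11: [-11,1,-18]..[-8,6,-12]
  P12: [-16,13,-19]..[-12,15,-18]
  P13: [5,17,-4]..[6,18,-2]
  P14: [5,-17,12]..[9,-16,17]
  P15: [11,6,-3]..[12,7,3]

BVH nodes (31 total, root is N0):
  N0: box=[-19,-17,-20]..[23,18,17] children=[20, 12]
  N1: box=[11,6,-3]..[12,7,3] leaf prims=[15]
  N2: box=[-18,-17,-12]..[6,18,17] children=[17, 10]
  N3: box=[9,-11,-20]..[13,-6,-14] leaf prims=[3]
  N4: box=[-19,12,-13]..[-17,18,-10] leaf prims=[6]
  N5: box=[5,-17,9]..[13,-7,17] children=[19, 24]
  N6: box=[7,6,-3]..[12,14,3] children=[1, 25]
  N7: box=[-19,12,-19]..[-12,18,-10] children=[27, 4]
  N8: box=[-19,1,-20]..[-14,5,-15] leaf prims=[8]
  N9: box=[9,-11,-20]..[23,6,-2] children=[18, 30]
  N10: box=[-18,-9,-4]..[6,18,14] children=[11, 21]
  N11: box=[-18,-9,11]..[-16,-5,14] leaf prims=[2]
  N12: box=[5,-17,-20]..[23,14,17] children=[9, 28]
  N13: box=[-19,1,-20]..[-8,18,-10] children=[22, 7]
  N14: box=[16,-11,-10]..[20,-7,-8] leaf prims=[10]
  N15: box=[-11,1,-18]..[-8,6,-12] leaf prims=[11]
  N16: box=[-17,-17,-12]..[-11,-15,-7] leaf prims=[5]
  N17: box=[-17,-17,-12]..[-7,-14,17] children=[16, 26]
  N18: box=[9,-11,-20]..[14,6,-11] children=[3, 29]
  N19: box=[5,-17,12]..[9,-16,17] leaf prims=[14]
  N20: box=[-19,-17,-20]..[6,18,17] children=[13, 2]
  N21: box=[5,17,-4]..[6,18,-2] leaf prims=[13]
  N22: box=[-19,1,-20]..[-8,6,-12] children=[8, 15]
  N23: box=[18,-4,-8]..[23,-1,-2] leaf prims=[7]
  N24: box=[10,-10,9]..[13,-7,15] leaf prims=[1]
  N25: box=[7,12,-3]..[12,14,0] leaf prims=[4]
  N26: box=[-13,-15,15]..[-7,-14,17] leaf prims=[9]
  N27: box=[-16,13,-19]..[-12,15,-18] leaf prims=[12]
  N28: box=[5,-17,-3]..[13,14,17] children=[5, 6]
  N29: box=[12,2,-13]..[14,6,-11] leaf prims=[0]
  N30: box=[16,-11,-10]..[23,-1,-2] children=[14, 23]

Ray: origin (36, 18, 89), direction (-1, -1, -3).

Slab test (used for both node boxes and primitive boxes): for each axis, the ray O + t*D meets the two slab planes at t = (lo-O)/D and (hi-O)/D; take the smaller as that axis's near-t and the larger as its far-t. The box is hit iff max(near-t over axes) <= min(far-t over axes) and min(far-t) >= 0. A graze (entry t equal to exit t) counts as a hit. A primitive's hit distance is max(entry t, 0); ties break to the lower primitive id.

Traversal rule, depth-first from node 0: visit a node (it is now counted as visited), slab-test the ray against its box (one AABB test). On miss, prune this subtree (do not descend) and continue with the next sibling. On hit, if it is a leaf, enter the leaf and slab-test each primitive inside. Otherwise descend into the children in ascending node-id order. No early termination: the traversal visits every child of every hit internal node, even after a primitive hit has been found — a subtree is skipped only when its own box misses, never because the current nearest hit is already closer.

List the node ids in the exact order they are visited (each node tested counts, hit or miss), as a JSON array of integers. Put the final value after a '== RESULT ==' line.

Walk:
N0 x:[13,55] y:[0,35] z:[24,109/3] -> hit [24,35], descend [12, 20]
  N12 x:[13,31] y:[4,35] z:[24,109/3] -> hit [24,31], descend [9, 28]
    N9 x:[13,27] y:[12,29] z:[91/3,109/3] -> miss, prune
    N28 x:[23,31] y:[4,35] z:[24,92/3] -> hit [24,92/3], descend [5, 6]
      N5 x:[23,31] y:[25,35] z:[24,80/3] -> hit [25,80/3], descend [19, 24]
        N19 x:[27,31] y:[34,35] z:[24,77/3] -> miss, prune
        N24 x:[23,26] y:[25,28] z:[74/3,80/3] -> hit [25,26] leaf, test {P1@t=25}
      N6 x:[24,29] y:[4,12] z:[86/3,92/3] -> miss, prune
  N20 x:[30,55] y:[0,35] z:[24,109/3] -> hit [30,35], descend [2, 13]
    N2 x:[30,54] y:[0,35] z:[24,101/3] -> hit [30,101/3], descend [10, 17]
      N10 x:[30,54] y:[0,27] z:[25,31] -> miss, prune
      N17 x:[43,53] y:[32,35] z:[24,101/3] -> miss, prune
    N13 x:[44,55] y:[0,17] z:[33,109/3] -> miss, prune

Visited [0, 12, 9, 28, 5, 19, 24, 6, 20, 2, 10, 17, 13]. Tests: 13 box, 1 leaf. Nearest: P1.

== RESULT ==
[0, 12, 9, 28, 5, 19, 24, 6, 20, 2, 10, 17, 13]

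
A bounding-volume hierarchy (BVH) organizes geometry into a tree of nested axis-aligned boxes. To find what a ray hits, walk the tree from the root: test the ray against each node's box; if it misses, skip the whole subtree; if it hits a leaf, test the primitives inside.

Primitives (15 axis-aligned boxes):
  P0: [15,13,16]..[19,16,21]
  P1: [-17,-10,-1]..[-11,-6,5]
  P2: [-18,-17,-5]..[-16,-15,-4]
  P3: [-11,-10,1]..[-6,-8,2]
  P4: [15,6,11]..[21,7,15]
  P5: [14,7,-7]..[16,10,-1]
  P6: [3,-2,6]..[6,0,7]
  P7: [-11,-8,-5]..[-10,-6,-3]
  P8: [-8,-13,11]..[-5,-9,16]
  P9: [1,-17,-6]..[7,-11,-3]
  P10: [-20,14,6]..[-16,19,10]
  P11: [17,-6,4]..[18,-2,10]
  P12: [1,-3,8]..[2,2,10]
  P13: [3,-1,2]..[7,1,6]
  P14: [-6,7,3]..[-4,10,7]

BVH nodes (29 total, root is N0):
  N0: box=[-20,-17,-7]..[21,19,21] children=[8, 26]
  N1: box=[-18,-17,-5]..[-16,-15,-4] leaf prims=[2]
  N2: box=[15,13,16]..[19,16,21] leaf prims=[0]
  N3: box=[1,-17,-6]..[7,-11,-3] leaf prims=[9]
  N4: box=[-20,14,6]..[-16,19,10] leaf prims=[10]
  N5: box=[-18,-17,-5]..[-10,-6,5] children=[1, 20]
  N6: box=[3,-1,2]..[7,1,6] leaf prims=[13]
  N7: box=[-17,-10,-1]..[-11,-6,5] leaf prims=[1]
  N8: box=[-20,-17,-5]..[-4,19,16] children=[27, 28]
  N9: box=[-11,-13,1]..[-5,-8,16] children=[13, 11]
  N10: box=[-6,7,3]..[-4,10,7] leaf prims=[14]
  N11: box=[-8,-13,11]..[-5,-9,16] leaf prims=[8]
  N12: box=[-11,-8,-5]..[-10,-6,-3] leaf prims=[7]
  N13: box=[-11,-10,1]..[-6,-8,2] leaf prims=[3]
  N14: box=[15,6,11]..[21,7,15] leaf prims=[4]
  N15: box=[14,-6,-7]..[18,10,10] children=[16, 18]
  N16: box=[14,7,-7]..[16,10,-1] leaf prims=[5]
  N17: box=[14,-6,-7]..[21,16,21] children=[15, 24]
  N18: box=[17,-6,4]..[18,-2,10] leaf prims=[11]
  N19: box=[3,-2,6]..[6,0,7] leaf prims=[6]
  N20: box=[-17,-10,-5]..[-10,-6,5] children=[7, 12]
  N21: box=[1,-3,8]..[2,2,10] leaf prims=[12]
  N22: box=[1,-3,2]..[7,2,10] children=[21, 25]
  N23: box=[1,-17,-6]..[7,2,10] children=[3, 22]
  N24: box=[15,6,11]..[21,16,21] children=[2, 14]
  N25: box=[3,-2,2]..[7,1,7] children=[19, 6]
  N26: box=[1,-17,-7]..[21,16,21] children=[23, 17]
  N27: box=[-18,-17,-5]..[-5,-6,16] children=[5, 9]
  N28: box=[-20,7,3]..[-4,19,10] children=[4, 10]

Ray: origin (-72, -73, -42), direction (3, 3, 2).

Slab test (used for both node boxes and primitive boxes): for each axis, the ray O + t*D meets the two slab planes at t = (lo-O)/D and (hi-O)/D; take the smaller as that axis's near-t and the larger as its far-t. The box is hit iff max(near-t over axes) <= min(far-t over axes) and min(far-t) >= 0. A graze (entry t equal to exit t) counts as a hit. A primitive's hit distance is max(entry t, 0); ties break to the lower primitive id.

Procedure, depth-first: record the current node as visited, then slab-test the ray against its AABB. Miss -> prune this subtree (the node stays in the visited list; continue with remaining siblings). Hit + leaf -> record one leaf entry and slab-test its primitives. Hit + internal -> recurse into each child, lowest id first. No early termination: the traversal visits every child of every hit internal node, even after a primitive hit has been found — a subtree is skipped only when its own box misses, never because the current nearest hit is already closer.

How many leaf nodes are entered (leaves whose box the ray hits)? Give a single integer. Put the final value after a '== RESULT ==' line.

Trace the traversal:
N0 x:[52/3,31] y:[56/3,92/3] z:[35/2,63/2] -> hit [56/3,92/3], descend [8, 26]
  N8 x:[52/3,68/3] y:[56/3,92/3] z:[37/2,29] -> hit [56/3,68/3], descend [27, 28]
    N27 x:[18,67/3] y:[56/3,67/3] z:[37/2,29] -> hit [56/3,67/3], descend [5, 9]
      N5 x:[18,62/3] y:[56/3,67/3] z:[37/2,47/2] -> hit [56/3,62/3], descend [1, 20]
        N1 x:[18,56/3] y:[56/3,58/3] z:[37/2,19] -> hit [56/3,56/3] leaf, test {P2@t=56/3}
        N20 x:[55/3,62/3] y:[21,67/3] z:[37/2,47/2] -> miss, prune
      N9 x:[61/3,67/3] y:[20,65/3] z:[43/2,29] -> hit [43/2,65/3], descend [11, 13]
        N11 x:[64/3,67/3] y:[20,64/3] z:[53/2,29] -> miss, prune
        N13 x:[61/3,22] y:[21,65/3] z:[43/2,22] -> hit [43/2,65/3] leaf, test {P3@t=43/2}
    N28 x:[52/3,68/3] y:[80/3,92/3] z:[45/2,26] -> miss, prune
  N26 x:[73/3,31] y:[56/3,89/3] z:[35/2,63/2] -> hit [73/3,89/3], descend [17, 23]
    N17 x:[86/3,31] y:[67/3,89/3] z:[35/2,63/2] -> hit [86/3,89/3], descend [15, 24]
      N15 x:[86/3,30] y:[67/3,83/3] z:[35/2,26] -> miss, prune
      N24 x:[29,31] y:[79/3,89/3] z:[53/2,63/2] -> hit [29,89/3], descend [2, 14]
        N2 x:[29,91/3] y:[86/3,89/3] z:[29,63/2] -> hit [29,89/3] leaf, test {P0@t=29}
        N14 x:[29,31] y:[79/3,80/3] z:[53/2,57/2] -> miss, prune
    N23 x:[73/3,79/3] y:[56/3,25] z:[18,26] -> hit [73/3,25], descend [3, 22]
      N3 x:[73/3,79/3] y:[56/3,62/3] z:[18,39/2] -> miss, prune
      N22 x:[73/3,79/3] y:[70/3,25] z:[22,26] -> hit [73/3,25], descend [21, 25]
        N21 x:[73/3,74/3] y:[70/3,25] z:[25,26] -> miss, prune
        N25 x:[25,79/3] y:[71/3,74/3] z:[22,49/2] -> miss, prune

order=[0, 8, 27, 5, 1, 20, 9, 11, 13, 28, 26, 17, 15, 24, 2, 14, 23, 3, 22, 21, 25]  |boxes|=21  |leaves|=3  hit=P2

== RESULT ==
3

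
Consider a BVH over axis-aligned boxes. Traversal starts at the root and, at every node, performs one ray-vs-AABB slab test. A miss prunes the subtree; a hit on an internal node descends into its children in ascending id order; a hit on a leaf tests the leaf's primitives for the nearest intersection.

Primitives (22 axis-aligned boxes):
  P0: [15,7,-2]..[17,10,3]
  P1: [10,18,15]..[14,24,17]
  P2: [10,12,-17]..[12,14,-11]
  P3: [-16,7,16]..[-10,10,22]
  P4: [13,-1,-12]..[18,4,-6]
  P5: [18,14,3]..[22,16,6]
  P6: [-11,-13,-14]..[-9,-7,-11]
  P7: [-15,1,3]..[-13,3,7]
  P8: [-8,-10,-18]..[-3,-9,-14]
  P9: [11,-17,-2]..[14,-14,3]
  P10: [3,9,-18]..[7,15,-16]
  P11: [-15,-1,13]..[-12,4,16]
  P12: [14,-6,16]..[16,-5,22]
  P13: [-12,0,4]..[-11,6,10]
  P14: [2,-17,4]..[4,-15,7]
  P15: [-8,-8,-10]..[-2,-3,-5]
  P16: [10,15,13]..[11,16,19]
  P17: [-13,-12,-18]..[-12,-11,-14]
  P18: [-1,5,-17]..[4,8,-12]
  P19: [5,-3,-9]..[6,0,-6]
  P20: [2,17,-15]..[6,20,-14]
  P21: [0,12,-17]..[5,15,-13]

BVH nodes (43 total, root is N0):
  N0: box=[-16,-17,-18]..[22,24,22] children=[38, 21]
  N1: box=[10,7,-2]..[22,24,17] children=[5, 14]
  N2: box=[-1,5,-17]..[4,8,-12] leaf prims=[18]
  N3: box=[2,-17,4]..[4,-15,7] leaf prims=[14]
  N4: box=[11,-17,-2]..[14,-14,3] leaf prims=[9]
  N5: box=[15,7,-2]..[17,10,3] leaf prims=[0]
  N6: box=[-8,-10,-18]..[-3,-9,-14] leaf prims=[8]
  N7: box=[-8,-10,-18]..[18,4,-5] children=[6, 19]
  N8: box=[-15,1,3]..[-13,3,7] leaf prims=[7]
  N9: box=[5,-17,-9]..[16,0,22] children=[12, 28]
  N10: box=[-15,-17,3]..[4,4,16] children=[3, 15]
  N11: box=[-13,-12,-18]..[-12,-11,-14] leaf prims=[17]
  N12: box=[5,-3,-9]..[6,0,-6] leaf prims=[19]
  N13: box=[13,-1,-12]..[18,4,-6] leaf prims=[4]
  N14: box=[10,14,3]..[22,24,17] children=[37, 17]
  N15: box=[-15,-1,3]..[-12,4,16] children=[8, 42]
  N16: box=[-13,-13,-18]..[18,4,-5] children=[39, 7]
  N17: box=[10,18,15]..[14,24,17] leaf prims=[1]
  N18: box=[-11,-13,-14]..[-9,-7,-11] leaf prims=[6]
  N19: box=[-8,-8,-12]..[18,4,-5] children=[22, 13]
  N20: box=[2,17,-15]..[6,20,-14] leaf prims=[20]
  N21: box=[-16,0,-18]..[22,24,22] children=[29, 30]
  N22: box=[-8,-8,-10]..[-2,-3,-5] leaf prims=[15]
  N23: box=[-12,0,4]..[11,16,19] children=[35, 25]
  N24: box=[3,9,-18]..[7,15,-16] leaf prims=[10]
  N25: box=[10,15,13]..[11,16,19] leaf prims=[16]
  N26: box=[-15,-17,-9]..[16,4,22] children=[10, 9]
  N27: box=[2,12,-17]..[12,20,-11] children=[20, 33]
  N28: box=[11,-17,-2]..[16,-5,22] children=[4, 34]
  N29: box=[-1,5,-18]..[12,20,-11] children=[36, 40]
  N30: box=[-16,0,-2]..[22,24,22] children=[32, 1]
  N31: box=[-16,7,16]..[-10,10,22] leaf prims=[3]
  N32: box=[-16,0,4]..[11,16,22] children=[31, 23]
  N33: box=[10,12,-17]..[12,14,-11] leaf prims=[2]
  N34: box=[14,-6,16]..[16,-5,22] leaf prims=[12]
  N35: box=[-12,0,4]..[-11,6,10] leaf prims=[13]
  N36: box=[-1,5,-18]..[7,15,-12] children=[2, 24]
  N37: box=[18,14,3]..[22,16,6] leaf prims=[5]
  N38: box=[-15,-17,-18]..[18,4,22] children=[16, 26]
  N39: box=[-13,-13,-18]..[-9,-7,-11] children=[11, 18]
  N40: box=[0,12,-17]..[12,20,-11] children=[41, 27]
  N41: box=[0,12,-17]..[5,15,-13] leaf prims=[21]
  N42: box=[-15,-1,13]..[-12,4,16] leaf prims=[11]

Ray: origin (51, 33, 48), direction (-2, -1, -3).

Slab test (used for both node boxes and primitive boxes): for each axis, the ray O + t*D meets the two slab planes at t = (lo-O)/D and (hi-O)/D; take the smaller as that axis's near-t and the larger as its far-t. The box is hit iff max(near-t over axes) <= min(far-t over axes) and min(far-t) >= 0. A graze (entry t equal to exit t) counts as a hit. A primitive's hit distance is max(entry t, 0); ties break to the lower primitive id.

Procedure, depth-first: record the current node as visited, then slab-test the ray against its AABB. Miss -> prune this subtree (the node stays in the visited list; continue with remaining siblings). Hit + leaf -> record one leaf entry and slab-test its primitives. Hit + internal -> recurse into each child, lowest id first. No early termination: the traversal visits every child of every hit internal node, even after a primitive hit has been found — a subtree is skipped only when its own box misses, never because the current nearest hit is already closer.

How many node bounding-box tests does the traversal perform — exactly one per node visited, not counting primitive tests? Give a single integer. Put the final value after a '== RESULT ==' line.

Traverse from the root:
N0 x:[29/2,67/2] y:[9,50] z:[26/3,22] -> hit [29/2,22], descend [21, 38]
  N21 x:[29/2,67/2] y:[9,33] z:[26/3,22] -> hit [29/2,22], descend [29, 30]
    N29 x:[39/2,26] y:[13,28] z:[59/3,22] -> hit [59/3,22], descend [36, 40]
      N36 x:[22,26] y:[18,28] z:[20,22] -> hit [22,22], descend [2, 24]
        N2 x:[47/2,26] y:[25,28] z:[20,65/3] -> miss, prune
        N24 x:[22,24] y:[18,24] z:[64/3,22] -> hit [22,22] leaf, test {P10@t=22}
      N40 x:[39/2,51/2] y:[13,21] z:[59/3,65/3] -> hit [59/3,21], descend [27, 41]
        N27 x:[39/2,49/2] y:[13,21] z:[59/3,65/3] -> hit [59/3,21], descend [20, 33]
          N20 x:[45/2,49/2] y:[13,16] z:[62/3,21] -> miss, prune
          N33 x:[39/2,41/2] y:[19,21] z:[59/3,65/3] -> hit [59/3,41/2] leaf, test {P2@t=59/3}
        N41 x:[23,51/2] y:[18,21] z:[61/3,65/3] -> miss, prune
    N30 x:[29/2,67/2] y:[9,33] z:[26/3,50/3] -> hit [29/2,50/3], descend [1, 32]
      N1 x:[29/2,41/2] y:[9,26] z:[31/3,50/3] -> hit [29/2,50/3], descend [5, 14]
        N5 x:[17,18] y:[23,26] z:[15,50/3] -> miss, prune
        N14 x:[29/2,41/2] y:[9,19] z:[31/3,15] -> hit [29/2,15], descend [17, 37]
          N17 x:[37/2,41/2] y:[9,15] z:[31/3,11] -> miss, prune
          N37 x:[29/2,33/2] y:[17,19] z:[14,15] -> miss, prune
      N32 x:[20,67/2] y:[17,33] z:[26/3,44/3] -> miss, prune
  N38 x:[33/2,33] y:[29,50] z:[26/3,22] -> miss, prune

19 AABB tests over nodes [0, 21, 29, 36, 2, 24, 40, 27, 20, 33, 41, 30, 1, 5, 14, 17, 37, 32, 38]; 2 leaves entered; closest P2.

== RESULT ==
19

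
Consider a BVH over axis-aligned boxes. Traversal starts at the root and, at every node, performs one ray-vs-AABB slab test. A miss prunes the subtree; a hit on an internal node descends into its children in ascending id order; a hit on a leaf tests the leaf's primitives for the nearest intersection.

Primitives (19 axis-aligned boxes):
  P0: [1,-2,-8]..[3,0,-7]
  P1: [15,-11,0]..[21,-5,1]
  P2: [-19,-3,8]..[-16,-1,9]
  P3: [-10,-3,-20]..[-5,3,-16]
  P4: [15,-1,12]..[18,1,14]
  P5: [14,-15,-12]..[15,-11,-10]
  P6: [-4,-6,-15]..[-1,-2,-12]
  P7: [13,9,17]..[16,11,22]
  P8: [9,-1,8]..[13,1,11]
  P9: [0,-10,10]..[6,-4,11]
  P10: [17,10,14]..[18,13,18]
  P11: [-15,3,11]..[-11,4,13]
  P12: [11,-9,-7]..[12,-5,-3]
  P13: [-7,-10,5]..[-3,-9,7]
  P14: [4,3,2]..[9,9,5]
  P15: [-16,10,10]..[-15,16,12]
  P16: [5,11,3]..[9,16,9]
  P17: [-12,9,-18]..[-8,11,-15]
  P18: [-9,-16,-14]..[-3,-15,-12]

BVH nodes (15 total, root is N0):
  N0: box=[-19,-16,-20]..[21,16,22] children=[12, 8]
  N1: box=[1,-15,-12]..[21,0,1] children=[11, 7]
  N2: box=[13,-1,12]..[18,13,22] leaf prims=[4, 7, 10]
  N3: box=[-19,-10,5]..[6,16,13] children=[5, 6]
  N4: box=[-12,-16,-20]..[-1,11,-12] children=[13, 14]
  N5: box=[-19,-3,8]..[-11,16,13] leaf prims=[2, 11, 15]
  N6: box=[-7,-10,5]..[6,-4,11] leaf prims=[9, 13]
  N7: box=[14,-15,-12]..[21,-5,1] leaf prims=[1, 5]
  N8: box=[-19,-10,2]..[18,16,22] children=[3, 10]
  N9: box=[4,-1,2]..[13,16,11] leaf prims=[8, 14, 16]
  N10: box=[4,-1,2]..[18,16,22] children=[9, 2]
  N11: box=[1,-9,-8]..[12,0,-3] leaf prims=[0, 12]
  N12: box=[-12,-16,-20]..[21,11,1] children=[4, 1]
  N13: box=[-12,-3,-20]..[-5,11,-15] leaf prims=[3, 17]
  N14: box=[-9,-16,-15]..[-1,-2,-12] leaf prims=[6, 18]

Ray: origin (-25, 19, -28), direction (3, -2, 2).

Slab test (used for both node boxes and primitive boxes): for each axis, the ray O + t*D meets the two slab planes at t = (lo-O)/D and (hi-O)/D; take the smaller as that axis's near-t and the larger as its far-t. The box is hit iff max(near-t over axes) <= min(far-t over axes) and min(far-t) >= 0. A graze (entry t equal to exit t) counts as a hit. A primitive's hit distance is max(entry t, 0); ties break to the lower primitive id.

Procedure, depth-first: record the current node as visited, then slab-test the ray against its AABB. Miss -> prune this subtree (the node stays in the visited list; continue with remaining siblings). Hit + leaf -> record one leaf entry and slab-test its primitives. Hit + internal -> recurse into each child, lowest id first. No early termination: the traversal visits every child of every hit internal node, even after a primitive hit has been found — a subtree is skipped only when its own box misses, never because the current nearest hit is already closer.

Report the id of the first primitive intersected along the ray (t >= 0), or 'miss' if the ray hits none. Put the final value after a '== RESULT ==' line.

Traverse from the root:
N0 x:[2,46/3] y:[3/2,35/2] z:[4,25] -> hit [4,46/3], descend [8, 12]
  N8 x:[2,43/3] y:[3/2,29/2] z:[15,25] -> miss, prune
  N12 x:[13/3,46/3] y:[4,35/2] z:[4,29/2] -> hit [13/3,29/2], descend [1, 4]
    N1 x:[26/3,46/3] y:[19/2,17] z:[8,29/2] -> hit [19/2,29/2], descend [7, 11]
      N7 x:[13,46/3] y:[12,17] z:[8,29/2] -> hit [13,29/2] leaf, test {P1@t=14, P5(miss)}
      N11 x:[26/3,37/3] y:[19/2,14] z:[10,25/2] -> hit [10,37/3] leaf, test {P0(miss), P12@t=12}
    N4 x:[13/3,8] y:[4,35/2] z:[4,8] -> hit [13/3,8], descend [13, 14]
      N13 x:[13/3,20/3] y:[4,11] z:[4,13/2] -> hit [13/3,13/2] leaf, test {P3(miss), P17@t=5}
      N14 x:[16/3,8] y:[21/2,35/2] z:[13/2,8] -> miss, prune

Visited [0, 8, 12, 1, 7, 11, 4, 13, 14]. Tests: 9 box, 3 leaf. Nearest: P17.

== RESULT ==
17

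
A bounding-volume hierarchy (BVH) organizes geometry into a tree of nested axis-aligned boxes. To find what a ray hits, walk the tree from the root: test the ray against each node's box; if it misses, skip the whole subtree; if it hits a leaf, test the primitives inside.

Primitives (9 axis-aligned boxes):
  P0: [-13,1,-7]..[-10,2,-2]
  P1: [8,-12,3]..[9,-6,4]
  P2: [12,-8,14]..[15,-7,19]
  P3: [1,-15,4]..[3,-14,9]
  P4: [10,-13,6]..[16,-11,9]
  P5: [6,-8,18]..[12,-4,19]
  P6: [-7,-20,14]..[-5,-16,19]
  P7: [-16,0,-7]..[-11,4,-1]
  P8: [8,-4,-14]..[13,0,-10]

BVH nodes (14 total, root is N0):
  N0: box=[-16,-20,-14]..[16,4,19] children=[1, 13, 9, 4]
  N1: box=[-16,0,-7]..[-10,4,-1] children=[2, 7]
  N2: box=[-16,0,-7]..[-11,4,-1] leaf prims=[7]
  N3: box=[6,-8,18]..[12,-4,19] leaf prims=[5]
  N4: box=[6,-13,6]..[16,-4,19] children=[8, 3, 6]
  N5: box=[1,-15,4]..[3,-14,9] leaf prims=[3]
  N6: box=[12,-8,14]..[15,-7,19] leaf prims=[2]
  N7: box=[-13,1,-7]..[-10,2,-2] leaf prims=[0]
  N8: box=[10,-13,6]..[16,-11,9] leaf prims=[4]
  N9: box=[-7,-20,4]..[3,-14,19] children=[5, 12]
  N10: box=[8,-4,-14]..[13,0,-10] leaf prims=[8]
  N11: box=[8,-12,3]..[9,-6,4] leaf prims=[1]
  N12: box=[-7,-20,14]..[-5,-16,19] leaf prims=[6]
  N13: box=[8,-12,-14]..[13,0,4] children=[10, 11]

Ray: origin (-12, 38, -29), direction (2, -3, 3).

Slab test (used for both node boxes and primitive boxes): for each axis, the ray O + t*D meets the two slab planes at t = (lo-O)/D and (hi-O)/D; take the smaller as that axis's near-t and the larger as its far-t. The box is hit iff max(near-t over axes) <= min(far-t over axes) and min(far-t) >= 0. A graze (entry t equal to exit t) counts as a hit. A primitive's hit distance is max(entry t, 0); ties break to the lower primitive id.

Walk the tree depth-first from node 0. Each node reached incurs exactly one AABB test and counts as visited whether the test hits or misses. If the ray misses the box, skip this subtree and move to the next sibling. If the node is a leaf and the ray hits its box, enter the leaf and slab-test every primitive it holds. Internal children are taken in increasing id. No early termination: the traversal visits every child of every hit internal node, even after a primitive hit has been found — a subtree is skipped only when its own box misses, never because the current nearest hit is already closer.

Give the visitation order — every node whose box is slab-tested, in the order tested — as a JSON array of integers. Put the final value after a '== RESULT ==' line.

Traverse from the root:
N0 x:[-2,14] y:[34/3,58/3] z:[5,16] -> hit [34/3,14], descend [1, 4, 9, 13]
  N1 x:[-2,1] y:[34/3,38/3] z:[22/3,28/3] -> miss, prune
  N4 x:[9,14] y:[14,17] z:[35/3,16] -> hit [14,14], descend [3, 6, 8]
    N3 x:[9,12] y:[14,46/3] z:[47/3,16] -> miss, prune
    N6 x:[12,27/2] y:[15,46/3] z:[43/3,16] -> miss, prune
    N8 x:[11,14] y:[49/3,17] z:[35/3,38/3] -> miss, prune
  N9 x:[5/2,15/2] y:[52/3,58/3] z:[11,16] -> miss, prune
  N13 x:[10,25/2] y:[38/3,50/3] z:[5,11] -> miss, prune

8 AABB tests over nodes [0, 1, 4, 3, 6, 8, 9, 13]; 0 leaves entered; closest miss.

== RESULT ==
[0, 1, 4, 3, 6, 8, 9, 13]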